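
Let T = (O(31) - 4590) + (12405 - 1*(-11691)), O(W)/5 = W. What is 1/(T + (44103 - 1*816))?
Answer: 1/62948 ≈ 1.5886e-5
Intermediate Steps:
O(W) = 5*W
T = 19661 (T = (5*31 - 4590) + (12405 - 1*(-11691)) = (155 - 4590) + (12405 + 11691) = -4435 + 24096 = 19661)
1/(T + (44103 - 1*816)) = 1/(19661 + (44103 - 1*816)) = 1/(19661 + (44103 - 816)) = 1/(19661 + 43287) = 1/62948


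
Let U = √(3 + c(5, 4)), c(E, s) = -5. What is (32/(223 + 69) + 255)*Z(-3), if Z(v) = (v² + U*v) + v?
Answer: 111738/73 - 55869*I*√2/73 ≈ 1530.7 - 1082.3*I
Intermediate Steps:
U = I*√2 (U = √(3 - 5) = √(-2) = I*√2 ≈ 1.4142*I)
Z(v) = v + v² + I*v*√2 (Z(v) = (v² + (I*√2)*v) + v = (v² + I*v*√2) + v = v + v² + I*v*√2)
(32/(223 + 69) + 255)*Z(-3) = (32/(223 + 69) + 255)*(-3*(1 - 3 + I*√2)) = (32/292 + 255)*(-3*(-2 + I*√2)) = (32*(1/292) + 255)*(6 - 3*I*√2) = (8/73 + 255)*(6 - 3*I*√2) = 18623*(6 - 3*I*√2)/73 = 111738/73 - 55869*I*√2/73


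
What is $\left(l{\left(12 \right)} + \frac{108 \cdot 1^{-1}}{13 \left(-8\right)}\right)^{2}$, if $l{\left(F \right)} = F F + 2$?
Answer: $\frac{14205361}{676} \approx 21014.0$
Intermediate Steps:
$l{\left(F \right)} = 2 + F^{2}$ ($l{\left(F \right)} = F^{2} + 2 = 2 + F^{2}$)
$\left(l{\left(12 \right)} + \frac{108 \cdot 1^{-1}}{13 \left(-8\right)}\right)^{2} = \left(\left(2 + 12^{2}\right) + \frac{108 \cdot 1^{-1}}{13 \left(-8\right)}\right)^{2} = \left(\left(2 + 144\right) + \frac{108 \cdot 1}{-104}\right)^{2} = \left(146 + 108 \left(- \frac{1}{104}\right)\right)^{2} = \left(146 - \frac{27}{26}\right)^{2} = \left(\frac{3769}{26}\right)^{2} = \frac{14205361}{676}$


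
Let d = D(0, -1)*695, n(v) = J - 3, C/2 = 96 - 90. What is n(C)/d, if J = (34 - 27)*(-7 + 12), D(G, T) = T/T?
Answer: 32/695 ≈ 0.046043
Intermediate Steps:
D(G, T) = 1
C = 12 (C = 2*(96 - 90) = 2*6 = 12)
J = 35 (J = 7*5 = 35)
n(v) = 32 (n(v) = 35 - 3 = 32)
d = 695 (d = 1*695 = 695)
n(C)/d = 32/695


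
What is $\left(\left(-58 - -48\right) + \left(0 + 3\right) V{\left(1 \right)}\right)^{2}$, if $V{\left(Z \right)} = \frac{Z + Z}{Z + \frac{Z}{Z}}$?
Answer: $49$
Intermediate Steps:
$V{\left(Z \right)} = \frac{2 Z}{1 + Z}$ ($V{\left(Z \right)} = \frac{2 Z}{Z + 1} = \frac{2 Z}{1 + Z}$)
$\left(\left(-58 - -48\right) + \left(0 + 3\right) V{\left(1 \right)}\right)^{2} = \left(\left(-58 - -48\right) + \left(0 + 3\right) 2 \cdot 1 \frac{1}{1 + 1}\right)^{2} = \left(\left(-58 + 48\right) + 3 \cdot 2 \cdot 1 \cdot \frac{1}{2}\right)^{2} = \left(-10 + 3 \cdot 2 \cdot 1 \cdot \frac{1}{2}\right)^{2} = \left(-10 + 3 \cdot 1\right)^{2} = \left(-10 + 3\right)^{2} = \left(-7\right)^{2} = 49$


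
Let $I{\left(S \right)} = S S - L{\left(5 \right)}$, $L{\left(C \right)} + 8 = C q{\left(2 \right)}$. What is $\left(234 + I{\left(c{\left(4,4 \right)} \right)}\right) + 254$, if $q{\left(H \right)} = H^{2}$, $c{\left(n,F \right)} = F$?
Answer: $492$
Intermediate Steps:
$L{\left(C \right)} = -8 + 4 C$ ($L{\left(C \right)} = -8 + C 2^{2} = -8 + C 4 = -8 + 4 C$)
$I{\left(S \right)} = -12 + S^{2}$ ($I{\left(S \right)} = S S - \left(-8 + 4 \cdot 5\right) = S^{2} - \left(-8 + 20\right) = S^{2} - 12 = -12 + S^{2}$)
$\left(234 + I{\left(c{\left(4,4 \right)} \right)}\right) + 254 = \left(234 - \left(12 - 4^{2}\right)\right) + 254 = \left(234 + \left(-12 + 16\right)\right) + 254 = \left(234 + 4\right) + 254 = 238 + 254 = 492$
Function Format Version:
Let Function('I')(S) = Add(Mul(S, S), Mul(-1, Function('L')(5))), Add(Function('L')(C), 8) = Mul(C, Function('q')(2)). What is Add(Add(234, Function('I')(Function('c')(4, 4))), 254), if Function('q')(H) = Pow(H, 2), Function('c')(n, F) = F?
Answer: 492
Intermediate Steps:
Function('L')(C) = Add(-8, Mul(4, C)) (Function('L')(C) = Add(-8, Mul(C, Pow(2, 2))) = Add(-8, Mul(C, 4)) = Add(-8, Mul(4, C)))
Function('I')(S) = Add(-12, Pow(S, 2)) (Function('I')(S) = Add(Mul(S, S), Mul(-1, Add(-8, Mul(4, 5)))) = Add(Pow(S, 2), Mul(-1, Add(-8, 20))) = Add(Pow(S, 2), Mul(-1, 12)) = Add(Pow(S, 2), -12) = Add(-12, Pow(S, 2)))
Add(Add(234, Function('I')(Function('c')(4, 4))), 254) = Add(Add(234, Add(-12, Pow(4, 2))), 254) = Add(Add(234, Add(-12, 16)), 254) = Add(Add(234, 4), 254) = Add(238, 254) = 492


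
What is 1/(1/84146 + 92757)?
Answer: 84146/7805130523 ≈ 1.0781e-5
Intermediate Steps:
1/(1/84146 + 92757) = 1/(7805130523/84146) = 84146/7805130523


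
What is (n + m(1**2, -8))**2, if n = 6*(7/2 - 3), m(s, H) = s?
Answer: 16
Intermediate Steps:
n = 3 (n = 6*(7*(1/2) - 3) = 6*(7/2 - 3) = 6*(1/2) = 3)
(n + m(1**2, -8))**2 = (3 + 1**2)**2 = (3 + 1)**2 = 4**2 = 16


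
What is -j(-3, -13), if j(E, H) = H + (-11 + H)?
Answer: 37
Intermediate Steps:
j(E, H) = -11 + 2*H
-j(-3, -13) = -(-11 + 2*(-13)) = -(-11 - 26) = -1*(-37) = 37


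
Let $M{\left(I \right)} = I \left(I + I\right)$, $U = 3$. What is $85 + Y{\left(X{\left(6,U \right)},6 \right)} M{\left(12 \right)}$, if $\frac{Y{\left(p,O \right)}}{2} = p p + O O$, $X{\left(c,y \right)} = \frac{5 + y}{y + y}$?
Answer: $21845$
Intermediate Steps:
$X{\left(c,y \right)} = \frac{5 + y}{2 y}$
$M{\left(I \right)} = 2 I^{2}$ ($M{\left(I \right)} = I 2 I = 2 I^{2}$)
$Y{\left(p,O \right)} = 2 O^{2} + 2 p^{2}$ ($Y{\left(p,O \right)} = 2 \left(p p + O O\right) = 2 \left(p^{2} + O^{2}\right) = 2 \left(O^{2} + p^{2}\right) = 2 O^{2} + 2 p^{2}$)
$85 + Y{\left(X{\left(6,U \right)},6 \right)} M{\left(12 \right)} = 85 + \left(2 \cdot 6^{2} + 2 \left(\frac{5 + 3}{2 \cdot 3}\right)^{2}\right) 2 \cdot 12^{2} = 85 + \left(2 \cdot 36 + 2 \left(\frac{1}{2} \cdot \frac{1}{3} \cdot 8\right)^{2}\right) 2 \cdot 144 = 85 + \left(72 + 2 \left(\frac{4}{3}\right)^{2}\right) 288 = 85 + \left(72 + 2 \cdot \frac{16}{9}\right) 288 = 85 + \left(72 + \frac{32}{9}\right) 288 = 85 + \frac{680}{9} \cdot 288 = 85 + 21760 = 21845$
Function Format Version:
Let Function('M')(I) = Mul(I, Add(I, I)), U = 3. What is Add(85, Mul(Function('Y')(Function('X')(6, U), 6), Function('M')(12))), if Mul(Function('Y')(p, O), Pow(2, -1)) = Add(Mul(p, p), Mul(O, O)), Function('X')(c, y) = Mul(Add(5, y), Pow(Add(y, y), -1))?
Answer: 21845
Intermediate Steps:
Function('X')(c, y) = Mul(Rational(1, 2), Pow(y, -1), Add(5, y)) (Function('X')(c, y) = Mul(Add(5, y), Pow(Mul(2, y), -1)) = Mul(Add(5, y), Mul(Rational(1, 2), Pow(y, -1))) = Mul(Rational(1, 2), Pow(y, -1), Add(5, y)))
Function('M')(I) = Mul(2, Pow(I, 2)) (Function('M')(I) = Mul(I, Mul(2, I)) = Mul(2, Pow(I, 2)))
Function('Y')(p, O) = Add(Mul(2, Pow(O, 2)), Mul(2, Pow(p, 2))) (Function('Y')(p, O) = Mul(2, Add(Mul(p, p), Mul(O, O))) = Mul(2, Add(Pow(p, 2), Pow(O, 2))) = Mul(2, Add(Pow(O, 2), Pow(p, 2))) = Add(Mul(2, Pow(O, 2)), Mul(2, Pow(p, 2))))
Add(85, Mul(Function('Y')(Function('X')(6, U), 6), Function('M')(12))) = Add(85, Mul(Add(Mul(2, Pow(6, 2)), Mul(2, Pow(Mul(Rational(1, 2), Pow(3, -1), Add(5, 3)), 2))), Mul(2, Pow(12, 2)))) = Add(85, Mul(Add(Mul(2, 36), Mul(2, Pow(Mul(Rational(1, 2), Rational(1, 3), 8), 2))), Mul(2, 144))) = Add(85, Mul(Add(72, Mul(2, Pow(Rational(4, 3), 2))), 288)) = Add(85, Mul(Add(72, Mul(2, Rational(16, 9))), 288)) = Add(85, Mul(Add(72, Rational(32, 9)), 288)) = Add(85, Mul(Rational(680, 9), 288)) = Add(85, 21760) = 21845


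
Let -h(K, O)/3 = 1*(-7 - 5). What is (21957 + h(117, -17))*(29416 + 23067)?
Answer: 1154258619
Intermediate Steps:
h(K, O) = 36 (h(K, O) = -3*(-7 - 5) = -3*(-12) = 36)
(21957 + h(117, -17))*(29416 + 23067) = (21957 + 36)*(29416 + 23067) = 21993*52483 = 1154258619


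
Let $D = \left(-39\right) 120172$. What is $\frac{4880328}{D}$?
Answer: $- \frac{406694}{390559} \approx -1.0413$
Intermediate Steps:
$D = -4686708$
$\frac{4880328}{D} = \frac{4880328}{-4686708} = 4880328 \left(- \frac{1}{4686708}\right) = - \frac{406694}{390559}$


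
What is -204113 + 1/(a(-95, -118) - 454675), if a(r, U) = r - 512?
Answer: -92928974867/455282 ≈ -2.0411e+5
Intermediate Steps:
a(r, U) = -512 + r
-204113 + 1/(a(-95, -118) - 454675) = -204113 + 1/((-512 - 95) - 454675) = -204113 + 1/(-607 - 454675) = -204113 + 1/(-455282) = -204113 - 1/455282 = -92928974867/455282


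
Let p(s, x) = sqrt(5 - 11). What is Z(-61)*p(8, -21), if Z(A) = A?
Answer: -61*I*sqrt(6) ≈ -149.42*I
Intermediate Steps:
p(s, x) = I*sqrt(6) (p(s, x) = sqrt(-6) = I*sqrt(6))
Z(-61)*p(8, -21) = -61*I*sqrt(6)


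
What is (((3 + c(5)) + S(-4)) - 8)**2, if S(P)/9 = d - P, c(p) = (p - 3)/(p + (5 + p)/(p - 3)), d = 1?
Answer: 40401/25 ≈ 1616.0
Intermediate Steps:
c(p) = (-3 + p)/(p + (5 + p)/(-3 + p))
S(P) = 9 - 9*P (S(P) = 9*(1 - P) = 9 - 9*P)
(((3 + c(5)) + S(-4)) - 8)**2 = (((3 + (-3 + 5)**2/(5 + 5**2 - 2*5)) + (9 - 9*(-4))) - 8)**2 = (((3 + 2**2/(5 + 25 - 10)) + (9 + 36)) - 8)**2 = (((3 + 4/20) + 45) - 8)**2 = (((3 + 4*(1/20)) + 45) - 8)**2 = (((3 + 1/5) + 45) - 8)**2 = ((16/5 + 45) - 8)**2 = (241/5 - 8)**2 = (201/5)**2 = 40401/25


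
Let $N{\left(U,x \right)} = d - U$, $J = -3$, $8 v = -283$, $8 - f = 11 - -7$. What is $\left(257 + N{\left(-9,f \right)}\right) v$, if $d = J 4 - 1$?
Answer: $- \frac{71599}{8} \approx -8949.9$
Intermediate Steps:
$f = -10$ ($f = 8 - \left(11 - -7\right) = 8 - \left(11 + 7\right) = 8 - 18 = -10$)
$v = - \frac{283}{8}$ ($v = \frac{1}{8} \left(-283\right) = - \frac{283}{8} \approx -35.375$)
$d = -13$ ($d = \left(-3\right) 4 - 1 = -12 - 1 = -13$)
$N{\left(U,x \right)} = -13 - U$
$\left(257 + N{\left(-9,f \right)}\right) v = \left(257 - 4\right) \left(- \frac{283}{8}\right) = 253 \left(- \frac{283}{8}\right) = - \frac{71599}{8}$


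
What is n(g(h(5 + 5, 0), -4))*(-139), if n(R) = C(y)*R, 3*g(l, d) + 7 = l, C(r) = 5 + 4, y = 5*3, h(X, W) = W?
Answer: 2919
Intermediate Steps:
y = 15
C(r) = 9
g(l, d) = -7/3 + l/3
n(R) = 9*R
n(g(h(5 + 5, 0), -4))*(-139) = (9*(-7/3 + (⅓)*0))*(-139) = (9*(-7/3 + 0))*(-139) = (9*(-7/3))*(-139) = -21*(-139) = 2919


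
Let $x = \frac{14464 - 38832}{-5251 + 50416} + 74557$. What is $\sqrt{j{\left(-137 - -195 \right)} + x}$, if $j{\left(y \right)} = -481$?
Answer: $\frac{2 \sqrt{37776211184595}}{45165} \approx 272.17$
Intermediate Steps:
$x = \frac{3367342537}{45165}$ ($x = - \frac{24368}{45165} + 74557 = \frac{3367342537}{45165} \approx 74557.0$)
$\sqrt{j{\left(-137 - -195 \right)} + x} = \sqrt{-481 + \frac{3367342537}{45165}} = \sqrt{\frac{3345618172}{45165}} = \frac{2 \sqrt{37776211184595}}{45165}$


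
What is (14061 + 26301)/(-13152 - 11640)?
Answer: -6727/4132 ≈ -1.6280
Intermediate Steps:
(14061 + 26301)/(-13152 - 11640) = 40362/(-24792) = 40362*(-1/24792) = -6727/4132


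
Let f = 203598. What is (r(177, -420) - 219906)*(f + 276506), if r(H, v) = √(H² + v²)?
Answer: -105577750224 + 1440312*√23081 ≈ -1.0536e+11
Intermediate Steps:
(r(177, -420) - 219906)*(f + 276506) = (√(177² + (-420)²) - 219906)*(203598 + 276506) = (√(31329 + 176400) - 219906)*480104 = (√207729 - 219906)*480104 = (3*√23081 - 219906)*480104 = (-219906 + 3*√23081)*480104 = -105577750224 + 1440312*√23081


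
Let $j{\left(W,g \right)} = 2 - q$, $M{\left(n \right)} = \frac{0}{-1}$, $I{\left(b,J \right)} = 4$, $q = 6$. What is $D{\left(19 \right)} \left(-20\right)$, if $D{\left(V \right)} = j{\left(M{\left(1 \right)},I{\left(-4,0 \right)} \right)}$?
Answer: $80$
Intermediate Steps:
$M{\left(n \right)} = 0$ ($M{\left(n \right)} = 0 \left(-1\right) = 0$)
$j{\left(W,g \right)} = -4$ ($j{\left(W,g \right)} = 2 - 6 = -4$)
$D{\left(V \right)} = -4$
$D{\left(19 \right)} \left(-20\right) = \left(-4\right) \left(-20\right) = 80$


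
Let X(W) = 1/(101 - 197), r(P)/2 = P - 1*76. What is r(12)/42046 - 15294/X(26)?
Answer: 30866473088/21023 ≈ 1.4682e+6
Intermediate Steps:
r(P) = -152 + 2*P (r(P) = 2*(P - 1*76) = 2*(P - 76) = 2*(-76 + P) = -152 + 2*P)
X(W) = -1/96 (X(W) = 1/(-96) = -1/96)
r(12)/42046 - 15294/X(26) = (-152 + 2*12)/42046 - 15294/(-1/96) = (-152 + 24)*(1/42046) - 15294*(-96) = -128*1/42046 + 1468224 = -64/21023 + 1468224 = 30866473088/21023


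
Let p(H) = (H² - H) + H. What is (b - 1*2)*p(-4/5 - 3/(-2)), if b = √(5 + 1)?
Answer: -49/50 + 49*√6/100 ≈ 0.22025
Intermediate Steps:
b = √6 ≈ 2.4495
p(H) = H²
(b - 1*2)*p(-4/5 - 3/(-2)) = (√6 - 1*2)*(-4/5 - 3/(-2))² = (√6 - 2)*(-4*⅕ - 3*(-½))² = (-2 + √6)*(-⅘ + 3/2)² = (-2 + √6)*(7/10)² = (-2 + √6)*(49/100) = -49/50 + 49*√6/100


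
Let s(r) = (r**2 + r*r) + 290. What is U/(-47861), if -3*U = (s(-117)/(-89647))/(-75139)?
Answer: 27668/967173068217939 ≈ 2.8607e-11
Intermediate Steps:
s(r) = 290 + 2*r**2 (s(r) = (r**2 + r**2) + 290 = 2*r**2 + 290 = 290 + 2*r**2)
U = -27668/20207957799 (U = -(290 + 2*(-117)**2)/(-89647)/(3*(-75139)) = -(290 + 2*13689)*(-1/89647)*(-1)/(3*75139) = -(290 + 27378)*(-1/89647)*(-1)/(3*75139) = -27668*(-1/89647)*(-1)/(3*75139) = -(-27668)*(-1)/(268941*75139) = -1/3*27668/6735985933 = -27668/20207957799 ≈ -1.3692e-6)
U/(-47861) = -27668/20207957799/(-47861) = -27668/20207957799*(-1/47861) = 27668/967173068217939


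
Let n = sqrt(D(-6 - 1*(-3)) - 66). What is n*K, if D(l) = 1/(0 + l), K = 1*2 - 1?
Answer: I*sqrt(597)/3 ≈ 8.1445*I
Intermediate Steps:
K = 1 (K = 2 - 1 = 1)
D(l) = 1/l
n = I*sqrt(597)/3 (n = sqrt(1/(-6 - 1*(-3)) - 66) = sqrt(1/(-6 + 3) - 66) = sqrt(1/(-3) - 66) = sqrt(-1/3 - 66) = sqrt(-199/3) = I*sqrt(597)/3 ≈ 8.1445*I)
n*K = (I*sqrt(597)/3)*1 = I*sqrt(597)/3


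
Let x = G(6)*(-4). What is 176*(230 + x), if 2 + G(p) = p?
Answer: 37664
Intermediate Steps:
G(p) = -2 + p
x = -16 (x = (-2 + 6)*(-4) = 4*(-4) = -16)
176*(230 + x) = 176*(230 - 16) = 176*214 = 37664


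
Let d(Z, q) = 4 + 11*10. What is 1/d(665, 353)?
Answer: 1/114 ≈ 0.0087719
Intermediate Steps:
d(Z, q) = 114 (d(Z, q) = 4 + 110 = 114)
1/d(665, 353) = 1/114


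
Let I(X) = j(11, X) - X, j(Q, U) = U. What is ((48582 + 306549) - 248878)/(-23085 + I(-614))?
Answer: -106253/23085 ≈ -4.6027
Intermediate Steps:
I(X) = 0 (I(X) = X - X = 0)
((48582 + 306549) - 248878)/(-23085 + I(-614)) = ((48582 + 306549) - 248878)/(-23085 + 0) = (355131 - 248878)/(-23085) = 106253*(-1/23085) = -106253/23085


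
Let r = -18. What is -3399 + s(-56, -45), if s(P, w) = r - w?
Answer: -3372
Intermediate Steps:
s(P, w) = -18 - w
-3399 + s(-56, -45) = -3399 + (-18 - 1*(-45)) = -3399 + (-18 + 45) = -3399 + 27 = -3372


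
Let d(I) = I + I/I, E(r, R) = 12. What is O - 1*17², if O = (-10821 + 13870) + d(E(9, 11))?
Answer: 2773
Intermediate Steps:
d(I) = 1 + I (d(I) = I + 1 = 1 + I)
O = 3062 (O = (-10821 + 13870) + (1 + 12) = 3049 + 13 = 3062)
O - 1*17² = 3062 - 1*17² = 3062 - 1*289 = 3062 - 289 = 2773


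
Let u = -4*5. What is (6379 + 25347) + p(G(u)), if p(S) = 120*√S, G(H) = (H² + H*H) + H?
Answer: 31726 + 240*√195 ≈ 35077.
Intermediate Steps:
u = -20
G(H) = H + 2*H² (G(H) = (H² + H²) + H = 2*H² + H = H + 2*H²)
(6379 + 25347) + p(G(u)) = (6379 + 25347) + 120*√(-20*(1 + 2*(-20))) = 31726 + 120*√(-20*(1 - 40)) = 31726 + 120*√(-20*(-39)) = 31726 + 120*√780 = 31726 + 120*(2*√195) = 31726 + 240*√195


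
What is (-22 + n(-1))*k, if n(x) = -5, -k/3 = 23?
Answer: 1863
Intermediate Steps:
k = -69 (k = -3*23 = -69)
(-22 + n(-1))*k = (-22 - 5)*(-69) = -27*(-69) = 1863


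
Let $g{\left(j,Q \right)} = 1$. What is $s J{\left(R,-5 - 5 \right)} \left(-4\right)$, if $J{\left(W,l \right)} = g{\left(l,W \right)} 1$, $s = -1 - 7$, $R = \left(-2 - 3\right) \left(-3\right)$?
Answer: $32$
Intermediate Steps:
$R = 15$ ($R = \left(-5\right) \left(-3\right) = 15$)
$s = -8$
$J{\left(W,l \right)} = 1$ ($J{\left(W,l \right)} = 1 \cdot 1 = 1$)
$s J{\left(R,-5 - 5 \right)} \left(-4\right) = \left(-8\right) 1 \left(-4\right) = \left(-8\right) \left(-4\right) = 32$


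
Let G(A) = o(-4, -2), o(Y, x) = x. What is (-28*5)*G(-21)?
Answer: 280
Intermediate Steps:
G(A) = -2
(-28*5)*G(-21) = -28*5*(-2) = -140*(-2) = 280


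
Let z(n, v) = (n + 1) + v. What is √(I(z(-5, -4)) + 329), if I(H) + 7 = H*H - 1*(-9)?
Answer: √395 ≈ 19.875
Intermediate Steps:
z(n, v) = 1 + n + v (z(n, v) = (1 + n) + v = 1 + n + v)
I(H) = 2 + H² (I(H) = -7 + (H*H - 1*(-9)) = -7 + (H² + 9) = -7 + (9 + H²) = 2 + H²)
√(I(z(-5, -4)) + 329) = √((2 + (1 - 5 - 4)²) + 329) = √((2 + (-8)²) + 329) = √((2 + 64) + 329) = √(66 + 329) = √395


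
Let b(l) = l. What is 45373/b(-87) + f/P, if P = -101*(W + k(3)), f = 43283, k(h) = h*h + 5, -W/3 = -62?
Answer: -920300221/1757400 ≈ -523.67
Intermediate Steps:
W = 186 (W = -3*(-62) = 186)
k(h) = 5 + h² (k(h) = h² + 5 = 5 + h²)
P = -20200 (P = -101*(186 + (5 + 3²)) = -101*(186 + (5 + 9)) = -101*(186 + 14) = -101*200 = -20200)
45373/b(-87) + f/P = 45373/(-87) + 43283/(-20200) = 45373*(-1/87) + 43283*(-1/20200) = -45373/87 - 43283/20200 = -920300221/1757400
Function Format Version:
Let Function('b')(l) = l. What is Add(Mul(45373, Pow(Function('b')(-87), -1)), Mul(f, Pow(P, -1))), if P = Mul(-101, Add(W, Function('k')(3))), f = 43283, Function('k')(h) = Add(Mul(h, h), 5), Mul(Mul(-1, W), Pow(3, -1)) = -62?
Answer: Rational(-920300221, 1757400) ≈ -523.67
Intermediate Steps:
W = 186 (W = Mul(-3, -62) = 186)
Function('k')(h) = Add(5, Pow(h, 2)) (Function('k')(h) = Add(Pow(h, 2), 5) = Add(5, Pow(h, 2)))
P = -20200 (P = Mul(-101, Add(186, Add(5, Pow(3, 2)))) = Mul(-101, Add(186, Add(5, 9))) = Mul(-101, Add(186, 14)) = Mul(-101, 200) = -20200)
Add(Mul(45373, Pow(Function('b')(-87), -1)), Mul(f, Pow(P, -1))) = Add(Mul(45373, Pow(-87, -1)), Mul(43283, Pow(-20200, -1))) = Add(Mul(45373, Rational(-1, 87)), Mul(43283, Rational(-1, 20200))) = Add(Rational(-45373, 87), Rational(-43283, 20200)) = Rational(-920300221, 1757400)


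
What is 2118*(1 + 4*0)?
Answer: 2118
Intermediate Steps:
2118*(1 + 4*0) = 2118*(1 + 0) = 2118*1 = 2118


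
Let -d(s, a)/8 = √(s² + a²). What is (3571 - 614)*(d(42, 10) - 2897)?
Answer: -8566429 - 47312*√466 ≈ -9.5878e+6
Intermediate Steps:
d(s, a) = -8*√(a² + s²) (d(s, a) = -8*√(s² + a²) = -8*√(a² + s²))
(3571 - 614)*(d(42, 10) - 2897) = (3571 - 614)*(-8*√(10² + 42²) - 2897) = 2957*(-8*√(100 + 1764) - 2897) = 2957*(-16*√466 - 2897) = 2957*(-2897 - 16*√466) = -8566429 - 47312*√466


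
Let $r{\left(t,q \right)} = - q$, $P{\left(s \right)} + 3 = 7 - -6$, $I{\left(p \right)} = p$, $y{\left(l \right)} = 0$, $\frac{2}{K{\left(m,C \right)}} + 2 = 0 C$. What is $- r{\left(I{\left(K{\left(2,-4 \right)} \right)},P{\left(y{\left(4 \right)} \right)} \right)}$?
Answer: $10$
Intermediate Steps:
$K{\left(m,C \right)} = -1$ ($K{\left(m,C \right)} = \frac{2}{-2 + 0 C} = \frac{2}{-2 + 0} = \frac{2}{-2} = 2 \left(- \frac{1}{2}\right) = -1$)
$P{\left(s \right)} = 10$ ($P{\left(s \right)} = -3 + \left(7 - -6\right) = -3 + \left(7 + 6\right) = -3 + 13 = 10$)
$- r{\left(I{\left(K{\left(2,-4 \right)} \right)},P{\left(y{\left(4 \right)} \right)} \right)} = - \left(-1\right) 10 = \left(-1\right) \left(-10\right) = 10$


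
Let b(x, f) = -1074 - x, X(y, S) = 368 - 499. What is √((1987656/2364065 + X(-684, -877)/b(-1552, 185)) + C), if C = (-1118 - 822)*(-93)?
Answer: √1904036599543901629510/102729370 ≈ 424.76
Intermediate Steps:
X(y, S) = -131
C = 180420 (C = -1940*(-93) = 180420)
√((1987656/2364065 + X(-684, -877)/b(-1552, 185)) + C) = √((1987656/2364065 - 131/(-1074 - 1*(-1552))) + 180420) = √((1987656*(1/2364065) - 131/(-1074 + 1552)) + 180420) = √((180696/214915 - 131/478) + 180420) = √(58218823/102729370 + 180420) = √(18534491154223/102729370) = √1904036599543901629510/102729370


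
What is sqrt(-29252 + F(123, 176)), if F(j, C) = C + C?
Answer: 170*I ≈ 170.0*I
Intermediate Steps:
F(j, C) = 2*C
sqrt(-29252 + F(123, 176)) = sqrt(-29252 + 2*176) = sqrt(-29252 + 352) = sqrt(-28900) = 170*I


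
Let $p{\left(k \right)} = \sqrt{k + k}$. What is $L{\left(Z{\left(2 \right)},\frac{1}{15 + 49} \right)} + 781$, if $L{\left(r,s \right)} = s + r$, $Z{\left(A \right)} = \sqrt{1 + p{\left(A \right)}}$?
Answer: $\frac{49985}{64} + \sqrt{3} \approx 782.75$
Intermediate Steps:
$p{\left(k \right)} = \sqrt{2} \sqrt{k}$ ($p{\left(k \right)} = \sqrt{2 k} = \sqrt{2} \sqrt{k}$)
$Z{\left(A \right)} = \sqrt{1 + \sqrt{2} \sqrt{A}}$
$L{\left(r,s \right)} = r + s$
$L{\left(Z{\left(2 \right)},\frac{1}{15 + 49} \right)} + 781 = \left(\sqrt{1 + \sqrt{2} \sqrt{2}} + \frac{1}{15 + 49}\right) + 781 = \left(\sqrt{1 + 2} + \frac{1}{64}\right) + 781 = \left(\sqrt{3} + \frac{1}{64}\right) + 781 = \left(\frac{1}{64} + \sqrt{3}\right) + 781 = \frac{49985}{64} + \sqrt{3}$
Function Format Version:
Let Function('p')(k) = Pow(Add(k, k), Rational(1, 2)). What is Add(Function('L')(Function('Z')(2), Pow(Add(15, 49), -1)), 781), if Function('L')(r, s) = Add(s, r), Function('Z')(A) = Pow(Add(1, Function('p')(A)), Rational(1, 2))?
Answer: Add(Rational(49985, 64), Pow(3, Rational(1, 2))) ≈ 782.75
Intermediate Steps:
Function('p')(k) = Mul(Pow(2, Rational(1, 2)), Pow(k, Rational(1, 2))) (Function('p')(k) = Pow(Mul(2, k), Rational(1, 2)) = Mul(Pow(2, Rational(1, 2)), Pow(k, Rational(1, 2))))
Function('Z')(A) = Pow(Add(1, Mul(Pow(2, Rational(1, 2)), Pow(A, Rational(1, 2)))), Rational(1, 2))
Function('L')(r, s) = Add(r, s)
Add(Function('L')(Function('Z')(2), Pow(Add(15, 49), -1)), 781) = Add(Add(Pow(Add(1, Mul(Pow(2, Rational(1, 2)), Pow(2, Rational(1, 2)))), Rational(1, 2)), Pow(Add(15, 49), -1)), 781) = Add(Add(Pow(Add(1, 2), Rational(1, 2)), Pow(64, -1)), 781) = Add(Add(Pow(3, Rational(1, 2)), Rational(1, 64)), 781) = Add(Add(Rational(1, 64), Pow(3, Rational(1, 2))), 781) = Add(Rational(49985, 64), Pow(3, Rational(1, 2)))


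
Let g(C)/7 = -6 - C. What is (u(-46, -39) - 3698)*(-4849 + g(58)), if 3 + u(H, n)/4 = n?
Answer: 20478202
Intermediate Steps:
g(C) = -42 - 7*C (g(C) = 7*(-6 - C) = -42 - 7*C)
u(H, n) = -12 + 4*n
(u(-46, -39) - 3698)*(-4849 + g(58)) = ((-12 + 4*(-39)) - 3698)*(-4849 + (-42 - 7*58)) = ((-12 - 156) - 3698)*(-4849 + (-42 - 406)) = (-168 - 3698)*(-4849 - 448) = -3866*(-5297) = 20478202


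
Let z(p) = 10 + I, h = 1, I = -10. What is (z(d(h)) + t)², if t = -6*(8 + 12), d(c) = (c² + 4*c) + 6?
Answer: 14400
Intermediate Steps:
d(c) = 6 + c² + 4*c
t = -120 (t = -6*20 = -120)
z(p) = 0 (z(p) = 10 - 10 = 0)
(z(d(h)) + t)² = (0 - 120)² = (-120)² = 14400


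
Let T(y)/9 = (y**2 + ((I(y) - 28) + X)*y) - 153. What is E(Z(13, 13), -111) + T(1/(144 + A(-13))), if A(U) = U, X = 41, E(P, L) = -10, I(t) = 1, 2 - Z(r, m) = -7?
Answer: -23785792/17161 ≈ -1386.0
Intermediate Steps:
Z(r, m) = 9 (Z(r, m) = 2 - 1*(-7) = 2 + 7 = 9)
T(y) = -1377 + 9*y**2 + 126*y (T(y) = 9*((y**2 + ((1 - 28) + 41)*y) - 153) = 9*((y**2 + (-27 + 41)*y) - 153) = 9*((y**2 + 14*y) - 153) = 9*(-153 + y**2 + 14*y) = -1377 + 9*y**2 + 126*y)
E(Z(13, 13), -111) + T(1/(144 + A(-13))) = -10 + (-1377 + 9*(1/(144 - 13))**2 + 126/(144 - 13)) = -10 + (-1377 + 9*(1/131)**2 + 126/131) = -10 + (-1377 + 9*(1/131)**2 + 126*(1/131)) = -10 + (-1377 + 9*(1/17161) + 126/131) = -10 + (-1377 + 9/17161 + 126/131) = -10 - 23614182/17161 = -23785792/17161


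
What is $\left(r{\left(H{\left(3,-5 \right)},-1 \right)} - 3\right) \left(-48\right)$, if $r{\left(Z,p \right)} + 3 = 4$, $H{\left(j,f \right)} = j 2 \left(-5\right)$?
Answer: $96$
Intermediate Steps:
$H{\left(j,f \right)} = - 10 j$ ($H{\left(j,f \right)} = 2 j \left(-5\right) = - 10 j$)
$r{\left(Z,p \right)} = 1$ ($r{\left(Z,p \right)} = -3 + 4 = 1$)
$\left(r{\left(H{\left(3,-5 \right)},-1 \right)} - 3\right) \left(-48\right) = \left(1 - 3\right) \left(-48\right) = \left(-2\right) \left(-48\right) = 96$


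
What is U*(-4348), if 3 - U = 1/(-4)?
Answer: -14131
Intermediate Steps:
U = 13/4 (U = 3 - 1/(-4) = 3 - 1*(-¼) = 3 + ¼ = 13/4 ≈ 3.2500)
U*(-4348) = (13/4)*(-4348) = -14131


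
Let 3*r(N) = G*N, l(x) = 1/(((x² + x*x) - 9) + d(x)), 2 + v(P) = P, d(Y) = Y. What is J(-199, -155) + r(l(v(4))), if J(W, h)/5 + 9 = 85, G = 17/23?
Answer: 26237/69 ≈ 380.25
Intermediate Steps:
G = 17/23 (G = 17*(1/23) = 17/23 ≈ 0.73913)
J(W, h) = 380 (J(W, h) = -45 + 5*85 = -45 + 425 = 380)
v(P) = -2 + P
l(x) = 1/(-9 + x + 2*x²) (l(x) = 1/(((x² + x*x) - 9) + x) = 1/(((x² + x²) - 9) + x) = 1/((2*x² - 9) + x) = 1/((-9 + 2*x²) + x) = 1/(-9 + x + 2*x²))
r(N) = 17*N/69 (r(N) = (17*N/23)/3 = 17*N/69)
J(-199, -155) + r(l(v(4))) = 380 + 17/(69*(-9 + (-2 + 4) + 2*(-2 + 4)²)) = 380 + 17/(69*(-9 + 2 + 2*2²)) = 380 + 17/(69*(-9 + 2 + 2*4)) = 380 + 17/(69*(-9 + 2 + 8)) = 380 + (17/69)/1 = 380 + (17/69)*1 = 380 + 17/69 = 26237/69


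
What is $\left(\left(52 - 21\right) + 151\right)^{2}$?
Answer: $33124$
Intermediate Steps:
$\left(\left(52 - 21\right) + 151\right)^{2} = \left(31 + 151\right)^{2} = 182^{2} = 33124$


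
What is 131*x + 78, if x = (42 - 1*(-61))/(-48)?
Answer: -9749/48 ≈ -203.10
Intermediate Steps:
x = -103/48 (x = (42 + 61)*(-1/48) = 103*(-1/48) = -103/48 ≈ -2.1458)
131*x + 78 = 131*(-103/48) + 78 = -13493/48 + 78 = -9749/48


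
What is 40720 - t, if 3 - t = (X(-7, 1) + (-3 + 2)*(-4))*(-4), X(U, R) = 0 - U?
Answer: 40673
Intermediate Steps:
X(U, R) = -U
t = 47 (t = 3 - (-1*(-7) + (-3 + 2)*(-4))*(-4) = 3 - (7 - 1*(-4))*(-4) = 3 - (7 + 4)*(-4) = 3 - 11*(-4) = 3 - 1*(-44) = 3 + 44 = 47)
40720 - t = 40720 - 1*47 = 40720 - 47 = 40673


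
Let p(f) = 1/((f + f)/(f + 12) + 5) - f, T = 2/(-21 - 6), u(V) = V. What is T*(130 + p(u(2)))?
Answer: -1054/111 ≈ -9.4955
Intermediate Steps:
T = -2/27 (T = 2/(-27) = 2*(-1/27) = -2/27 ≈ -0.074074)
p(f) = 1/(5 + 2*f/(12 + f)) - f (p(f) = 1/((2*f)/(12 + f) + 5) - f = 1/(2*f/(12 + f) + 5) - f = 1/(5 + 2*f/(12 + f)) - f)
T*(130 + p(u(2))) = -2*(130 + (12 - 59*2 - 7*2²)/(60 + 7*2))/27 = -2*(130 + (12 - 118 - 7*4)/(60 + 14))/27 = -2*(130 + (12 - 118 - 28)/74)/27 = -2*(130 + (1/74)*(-134))/27 = -2*(130 - 67/37)/27 = -2/27*4743/37 = -1054/111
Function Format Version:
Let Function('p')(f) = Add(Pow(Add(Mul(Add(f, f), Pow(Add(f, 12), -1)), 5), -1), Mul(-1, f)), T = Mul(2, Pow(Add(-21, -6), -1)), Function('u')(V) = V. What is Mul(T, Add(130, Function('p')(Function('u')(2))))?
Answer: Rational(-1054, 111) ≈ -9.4955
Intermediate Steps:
T = Rational(-2, 27) (T = Mul(2, Pow(-27, -1)) = Mul(2, Rational(-1, 27)) = Rational(-2, 27) ≈ -0.074074)
Function('p')(f) = Add(Pow(Add(5, Mul(2, f, Pow(Add(12, f), -1))), -1), Mul(-1, f)) (Function('p')(f) = Add(Pow(Add(Mul(Mul(2, f), Pow(Add(12, f), -1)), 5), -1), Mul(-1, f)) = Add(Pow(Add(Mul(2, f, Pow(Add(12, f), -1)), 5), -1), Mul(-1, f)) = Add(Pow(Add(5, Mul(2, f, Pow(Add(12, f), -1))), -1), Mul(-1, f)))
Mul(T, Add(130, Function('p')(Function('u')(2)))) = Mul(Rational(-2, 27), Add(130, Mul(Pow(Add(60, Mul(7, 2)), -1), Add(12, Mul(-59, 2), Mul(-7, Pow(2, 2)))))) = Mul(Rational(-2, 27), Add(130, Mul(Pow(Add(60, 14), -1), Add(12, -118, Mul(-7, 4))))) = Mul(Rational(-2, 27), Add(130, Mul(Pow(74, -1), Add(12, -118, -28)))) = Mul(Rational(-2, 27), Add(130, Mul(Rational(1, 74), -134))) = Mul(Rational(-2, 27), Add(130, Rational(-67, 37))) = Mul(Rational(-2, 27), Rational(4743, 37)) = Rational(-1054, 111)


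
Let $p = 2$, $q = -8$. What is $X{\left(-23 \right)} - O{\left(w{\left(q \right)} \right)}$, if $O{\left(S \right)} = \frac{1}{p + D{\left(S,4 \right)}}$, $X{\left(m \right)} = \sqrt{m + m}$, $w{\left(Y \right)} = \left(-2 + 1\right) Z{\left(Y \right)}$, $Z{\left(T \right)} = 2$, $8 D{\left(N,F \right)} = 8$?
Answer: $- \frac{1}{3} + i \sqrt{46} \approx -0.33333 + 6.7823 i$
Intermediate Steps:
$D{\left(N,F \right)} = 1$ ($D{\left(N,F \right)} = \frac{1}{8} \cdot 8 = 1$)
$w{\left(Y \right)} = -2$ ($w{\left(Y \right)} = \left(-2 + 1\right) 2 = \left(-1\right) 2 = -2$)
$X{\left(m \right)} = \sqrt{2} \sqrt{m}$ ($X{\left(m \right)} = \sqrt{2 m} = \sqrt{2} \sqrt{m}$)
$O{\left(S \right)} = \frac{1}{3}$ ($O{\left(S \right)} = \frac{1}{2 + 1} = \frac{1}{3}$)
$X{\left(-23 \right)} - O{\left(w{\left(q \right)} \right)} = \sqrt{2} \sqrt{-23} - \frac{1}{3} = \sqrt{2} i \sqrt{23} - \frac{1}{3} = i \sqrt{46} - \frac{1}{3} = - \frac{1}{3} + i \sqrt{46}$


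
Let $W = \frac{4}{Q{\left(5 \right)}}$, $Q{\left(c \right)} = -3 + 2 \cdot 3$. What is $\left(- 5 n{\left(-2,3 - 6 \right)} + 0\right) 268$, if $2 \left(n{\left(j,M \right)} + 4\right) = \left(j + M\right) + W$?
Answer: $\frac{23450}{3} \approx 7816.7$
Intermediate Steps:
$Q{\left(c \right)} = 3$ ($Q{\left(c \right)} = -3 + 6 = 3$)
$W = \frac{4}{3} \approx 1.3333$
$n{\left(j,M \right)} = - \frac{10}{3} + \frac{M}{2} + \frac{j}{2}$ ($n{\left(j,M \right)} = -4 + \frac{\left(j + M\right) + \frac{4}{3}}{2} = -4 + \frac{\left(M + j\right) + \frac{4}{3}}{2} = -4 + \frac{\frac{4}{3} + M + j}{2} = -4 + \left(\frac{2}{3} + \frac{M}{2} + \frac{j}{2}\right) = - \frac{10}{3} + \frac{M}{2} + \frac{j}{2}$)
$\left(- 5 n{\left(-2,3 - 6 \right)} + 0\right) 268 = \left(- 5 \left(- \frac{10}{3} + \frac{3 - 6}{2} + \frac{1}{2} \left(-2\right)\right) + 0\right) 268 = \left(- 5 \left(- \frac{10}{3} + \frac{3 - 6}{2} - 1\right) + 0\right) 268 = \left(- 5 \left(- \frac{10}{3} + \frac{1}{2} \left(-3\right) - 1\right) + 0\right) 268 = \left(- 5 \left(- \frac{10}{3} - \frac{3}{2} - 1\right) + 0\right) 268 = \left(\left(-5\right) \left(- \frac{35}{6}\right) + 0\right) 268 = \left(\frac{175}{6} + 0\right) 268 = \frac{175}{6} \cdot 268 = \frac{23450}{3}$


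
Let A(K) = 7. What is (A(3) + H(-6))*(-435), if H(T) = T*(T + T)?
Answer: -34365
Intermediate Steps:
H(T) = 2*T² (H(T) = T*(2*T) = 2*T²)
(A(3) + H(-6))*(-435) = (7 + 2*(-6)²)*(-435) = (7 + 2*36)*(-435) = (7 + 72)*(-435) = 79*(-435) = -34365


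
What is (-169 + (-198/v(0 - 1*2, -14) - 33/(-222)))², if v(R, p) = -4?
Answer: 19501056/1369 ≈ 14245.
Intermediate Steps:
(-169 + (-198/v(0 - 1*2, -14) - 33/(-222)))² = (-169 + (-198/(-4) - 33/(-222)))² = (-169 + (-198*(-¼) - 33*(-1/222)))² = (-169 + (99/2 + 11/74))² = (-169 + 1837/37)² = (-4416/37)² = 19501056/1369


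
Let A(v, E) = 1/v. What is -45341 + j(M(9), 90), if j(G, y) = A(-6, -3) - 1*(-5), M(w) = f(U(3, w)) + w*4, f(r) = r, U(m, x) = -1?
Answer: -272017/6 ≈ -45336.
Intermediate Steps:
M(w) = -1 + 4*w (M(w) = -1 + w*4 = -1 + 4*w)
j(G, y) = 29/6 (j(G, y) = 1/(-6) - 1*(-5) = -1/6 + 5 = 29/6)
-45341 + j(M(9), 90) = -45341 + 29/6 = -272017/6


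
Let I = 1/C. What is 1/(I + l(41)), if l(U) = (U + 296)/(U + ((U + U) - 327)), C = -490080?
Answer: -2777120/4587699 ≈ -0.60534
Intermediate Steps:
I = -1/490080 (I = 1/(-490080) = -1/490080 ≈ -2.0405e-6)
l(U) = (296 + U)/(-327 + 3*U) (l(U) = (296 + U)/(U + (2*U - 327)) = (296 + U)/(U + (-327 + 2*U)) = (296 + U)/(-327 + 3*U))
1/(I + l(41)) = 1/(-1/490080 + (296 + 41)/(3*(-109 + 41))) = 1/(-1/490080 + (⅓)*337/(-68)) = 1/(-1/490080 + (⅓)*(-1/68)*337) = 1/(-1/490080 - 337/204) = 1/(-4587699/2777120) = -2777120/4587699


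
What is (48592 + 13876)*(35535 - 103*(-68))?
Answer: 2657326252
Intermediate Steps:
(48592 + 13876)*(35535 - 103*(-68)) = 62468*(35535 + 7004) = 62468*42539 = 2657326252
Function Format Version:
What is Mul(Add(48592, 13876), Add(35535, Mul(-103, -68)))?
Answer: 2657326252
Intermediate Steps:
Mul(Add(48592, 13876), Add(35535, Mul(-103, -68))) = Mul(62468, Add(35535, 7004)) = Mul(62468, 42539) = 2657326252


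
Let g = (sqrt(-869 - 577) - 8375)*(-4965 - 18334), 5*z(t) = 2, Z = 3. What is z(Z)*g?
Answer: 78051650 - 46598*I*sqrt(1446)/5 ≈ 7.8052e+7 - 3.5439e+5*I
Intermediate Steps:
z(t) = 2/5 (z(t) = (1/5)*2 = 2/5)
g = 195129125 - 23299*I*sqrt(1446) (g = (sqrt(-1446) - 8375)*(-23299) = (I*sqrt(1446) - 8375)*(-23299) = (-8375 + I*sqrt(1446))*(-23299) = 195129125 - 23299*I*sqrt(1446) ≈ 1.9513e+8 - 8.8598e+5*I)
z(Z)*g = 2*(195129125 - 23299*I*sqrt(1446))/5 = 78051650 - 46598*I*sqrt(1446)/5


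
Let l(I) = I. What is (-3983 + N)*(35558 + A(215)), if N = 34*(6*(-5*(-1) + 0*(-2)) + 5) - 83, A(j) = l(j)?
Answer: -102883148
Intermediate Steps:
A(j) = j
N = 1107 (N = 34*(6*(5 + 0) + 5) - 83 = 34*(6*5 + 5) - 83 = 34*(30 + 5) - 83 = 34*35 - 83 = 1190 - 83 = 1107)
(-3983 + N)*(35558 + A(215)) = (-3983 + 1107)*(35558 + 215) = -2876*35773 = -102883148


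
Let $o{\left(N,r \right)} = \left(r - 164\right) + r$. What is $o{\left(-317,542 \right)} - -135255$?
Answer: $136175$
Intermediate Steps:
$o{\left(N,r \right)} = -164 + 2 r$ ($o{\left(N,r \right)} = \left(-164 + r\right) + r = -164 + 2 r$)
$o{\left(-317,542 \right)} - -135255 = \left(-164 + 2 \cdot 542\right) - -135255 = \left(-164 + 1084\right) + 135255 = 920 + 135255 = 136175$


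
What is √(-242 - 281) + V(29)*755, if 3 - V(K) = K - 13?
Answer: -9815 + I*√523 ≈ -9815.0 + 22.869*I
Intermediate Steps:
V(K) = 16 - K (V(K) = 3 - (K - 13) = 3 - (-13 + K) = 3 + (13 - K) = 16 - K)
√(-242 - 281) + V(29)*755 = √(-242 - 281) + (16 - 1*29)*755 = √(-523) + (16 - 29)*755 = I*√523 - 13*755 = I*√523 - 9815 = -9815 + I*√523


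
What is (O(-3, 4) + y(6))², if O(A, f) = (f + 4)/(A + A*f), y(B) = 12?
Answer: 29584/225 ≈ 131.48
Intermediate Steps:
O(A, f) = (4 + f)/(A + A*f)
(O(-3, 4) + y(6))² = ((4 + 4)/((-3)*(1 + 4)) + 12)² = (-⅓*8/5 + 12)² = (-⅓*⅕*8 + 12)² = (-8/15 + 12)² = (172/15)² = 29584/225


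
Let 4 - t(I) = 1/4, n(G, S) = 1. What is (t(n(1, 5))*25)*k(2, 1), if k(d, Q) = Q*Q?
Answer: 375/4 ≈ 93.750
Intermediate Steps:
t(I) = 15/4 (t(I) = 4 - 1/4 = 4 - 1*¼ = 4 - ¼ = 15/4)
k(d, Q) = Q²
(t(n(1, 5))*25)*k(2, 1) = ((15/4)*25)*1² = (375/4)*1 = 375/4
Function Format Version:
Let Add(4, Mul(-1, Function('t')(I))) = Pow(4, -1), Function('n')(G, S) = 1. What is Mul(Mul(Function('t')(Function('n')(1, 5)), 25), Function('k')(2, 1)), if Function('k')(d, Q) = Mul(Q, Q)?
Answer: Rational(375, 4) ≈ 93.750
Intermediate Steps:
Function('t')(I) = Rational(15, 4) (Function('t')(I) = Add(4, Mul(-1, Pow(4, -1))) = Add(4, Mul(-1, Rational(1, 4))) = Add(4, Rational(-1, 4)) = Rational(15, 4))
Function('k')(d, Q) = Pow(Q, 2)
Mul(Mul(Function('t')(Function('n')(1, 5)), 25), Function('k')(2, 1)) = Mul(Mul(Rational(15, 4), 25), Pow(1, 2)) = Mul(Rational(375, 4), 1) = Rational(375, 4)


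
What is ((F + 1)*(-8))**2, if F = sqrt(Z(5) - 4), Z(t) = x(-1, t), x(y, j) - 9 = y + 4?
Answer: 576 + 256*sqrt(2) ≈ 938.04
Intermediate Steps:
x(y, j) = 13 + y (x(y, j) = 9 + (y + 4) = 9 + (4 + y) = 13 + y)
Z(t) = 12 (Z(t) = 13 - 1 = 12)
F = 2*sqrt(2) (F = sqrt(12 - 4) = sqrt(8) = 2*sqrt(2) ≈ 2.8284)
((F + 1)*(-8))**2 = ((2*sqrt(2) + 1)*(-8))**2 = ((1 + 2*sqrt(2))*(-8))**2 = (-8 - 16*sqrt(2))**2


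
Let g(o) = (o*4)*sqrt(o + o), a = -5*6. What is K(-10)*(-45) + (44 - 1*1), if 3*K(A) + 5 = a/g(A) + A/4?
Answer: 311/2 + 9*I*sqrt(5)/8 ≈ 155.5 + 2.5156*I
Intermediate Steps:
a = -30
g(o) = 4*sqrt(2)*o**(3/2) (g(o) = (4*o)*sqrt(2*o) = (4*o)*(sqrt(2)*sqrt(o)) = 4*sqrt(2)*o**(3/2))
K(A) = -5/3 + A/12 - 5*sqrt(2)/(4*A**(3/2)) (K(A) = -5/3 + (-30*sqrt(2)/(8*A**(3/2)) + A/4)/3 = -5/3 + (-15*sqrt(2)/(4*A**(3/2)) + A*(1/4))/3 = -5/3 + (-15*sqrt(2)/(4*A**(3/2)) + A/4)/3 = -5/3 + (A/4 - 15*sqrt(2)/(4*A**(3/2)))/3 = -5/3 + (A/12 - 5*sqrt(2)/(4*A**(3/2))) = -5/3 + A/12 - 5*sqrt(2)/(4*A**(3/2)))
K(-10)*(-45) + (44 - 1*1) = (-5/3 + (1/12)*(-10) - 5*sqrt(2)/(4*(-10)**(3/2)))*(-45) + (44 - 1*1) = (-5/3 - 5/6 - 5*sqrt(2)*I*sqrt(10)/100/4)*(-45) + (44 - 1) = (-5/3 - 5/6 - I*sqrt(5)/40)*(-45) + 43 = (-5/2 - I*sqrt(5)/40)*(-45) + 43 = (225/2 + 9*I*sqrt(5)/8) + 43 = 311/2 + 9*I*sqrt(5)/8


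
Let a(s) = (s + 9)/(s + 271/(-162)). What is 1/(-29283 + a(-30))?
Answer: -733/21463953 ≈ -3.4150e-5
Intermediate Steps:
a(s) = (9 + s)/(-271/162 + s) (a(s) = (9 + s)/(s + 271*(-1/162)) = (9 + s)/(s - 271/162) = (9 + s)/(-271/162 + s))
1/(-29283 + a(-30)) = 1/(-29283 + 162*(9 - 30)/(-271 + 162*(-30))) = 1/(-29283 + 162*(-21)/(-271 - 4860)) = 1/(-29283 + 162*(-21)/(-5131)) = 1/(-29283 + 162*(-1/5131)*(-21)) = 1/(-29283 + 486/733) = 1/(-21463953/733) = -733/21463953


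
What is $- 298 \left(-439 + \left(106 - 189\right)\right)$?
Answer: $155556$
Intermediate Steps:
$- 298 \left(-439 + \left(106 - 189\right)\right) = - 298 \left(-439 - 83\right) = \left(-298\right) \left(-522\right) = 155556$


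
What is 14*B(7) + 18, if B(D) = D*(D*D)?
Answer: 4820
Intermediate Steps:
B(D) = D**3 (B(D) = D*D**2 = D**3)
14*B(7) + 18 = 14*7**3 + 18 = 14*343 + 18 = 4802 + 18 = 4820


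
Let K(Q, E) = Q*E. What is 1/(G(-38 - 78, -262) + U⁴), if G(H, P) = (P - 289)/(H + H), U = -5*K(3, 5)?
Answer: 8/253125019 ≈ 3.1605e-8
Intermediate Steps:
K(Q, E) = E*Q
U = -75 (U = -25*3 = -5*15 = -75)
G(H, P) = (-289 + P)/(2*H) (G(H, P) = (-289 + P)/((2*H)) = (-289 + P)*(1/(2*H)) = (-289 + P)/(2*H))
1/(G(-38 - 78, -262) + U⁴) = 1/((-289 - 262)/(2*(-38 - 78)) + (-75)⁴) = 1/((½)*(-551)/(-116) + 31640625) = 1/((½)*(-1/116)*(-551) + 31640625) = 1/(19/8 + 31640625) = 1/(253125019/8) = 8/253125019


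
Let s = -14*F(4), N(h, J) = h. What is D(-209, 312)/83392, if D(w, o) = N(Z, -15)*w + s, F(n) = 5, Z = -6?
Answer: 37/2606 ≈ 0.014198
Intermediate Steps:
s = -70 (s = -14*5 = -70)
D(w, o) = -70 - 6*w (D(w, o) = -6*w - 70 = -70 - 6*w)
D(-209, 312)/83392 = (-70 - 6*(-209))/83392 = (-70 + 1254)*(1/83392) = 1184*(1/83392) = 37/2606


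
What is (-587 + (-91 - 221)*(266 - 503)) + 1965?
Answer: 75322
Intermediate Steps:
(-587 + (-91 - 221)*(266 - 503)) + 1965 = (-587 - 312*(-237)) + 1965 = (-587 + 73944) + 1965 = 73357 + 1965 = 75322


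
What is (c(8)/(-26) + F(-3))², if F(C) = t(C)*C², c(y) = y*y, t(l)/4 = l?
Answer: 2062096/169 ≈ 12202.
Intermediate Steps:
t(l) = 4*l
c(y) = y²
F(C) = 4*C³ (F(C) = (4*C)*C² = 4*C³)
(c(8)/(-26) + F(-3))² = (8²/(-26) + 4*(-3)³)² = (64*(-1/26) + 4*(-27))² = (-32/13 - 108)² = (-1436/13)² = 2062096/169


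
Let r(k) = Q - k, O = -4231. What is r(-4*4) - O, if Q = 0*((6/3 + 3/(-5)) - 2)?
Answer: 4247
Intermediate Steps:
Q = 0 (Q = 0*((6*(⅓) + 3*(-⅕)) - 2) = 0*((2 - ⅗) - 2) = 0*(7/5 - 2) = 0*(-⅗) = 0)
r(k) = -k (r(k) = 0 - k = -k)
r(-4*4) - O = -(-2)*2*4 - 1*(-4231) = -(-2)*8 + 4231 = -1*(-16) + 4231 = 16 + 4231 = 4247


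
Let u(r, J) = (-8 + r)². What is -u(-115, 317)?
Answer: -15129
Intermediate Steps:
-u(-115, 317) = -(-8 - 115)² = -1*(-123)² = -1*15129 = -15129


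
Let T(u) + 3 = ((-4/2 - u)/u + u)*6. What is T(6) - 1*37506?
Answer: -37481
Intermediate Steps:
T(u) = -3 + 6*u + 6*(-2 - u)/u (T(u) = -3 + ((-4/2 - u)/u + u)*6 = -3 + ((-4*½ - u)/u + u)*6 = -3 + ((-2 - u)/u + u)*6 = -3 + (u + (-2 - u)/u)*6 = -3 + (6*u + 6*(-2 - u)/u) = -3 + 6*u + 6*(-2 - u)/u)
T(6) - 1*37506 = (-9 - 12/6 + 6*6) - 1*37506 = (-9 - 12*⅙ + 36) - 37506 = (-9 - 2 + 36) - 37506 = 25 - 37506 = -37481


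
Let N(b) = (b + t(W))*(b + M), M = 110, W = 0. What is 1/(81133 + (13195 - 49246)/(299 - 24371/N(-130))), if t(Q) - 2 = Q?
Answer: 247023/20010953539 ≈ 1.2344e-5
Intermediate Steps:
t(Q) = 2 + Q
N(b) = (2 + b)*(110 + b) (N(b) = (b + (2 + 0))*(b + 110) = (b + 2)*(110 + b) = (2 + b)*(110 + b))
1/(81133 + (13195 - 49246)/(299 - 24371/N(-130))) = 1/(81133 + (13195 - 49246)/(299 - 24371/(220 + (-130)² + 112*(-130)))) = 1/(81133 - 36051/(299 - 24371/(220 + 16900 - 14560))) = 1/(81133 - 36051/(299 - 24371/2560)) = 1/(81133 - 36051/741069/2560) = 1/(81133 - 36051*2560/741069) = 1/(81133 - 30763520/247023) = 1/(20010953539/247023) = 247023/20010953539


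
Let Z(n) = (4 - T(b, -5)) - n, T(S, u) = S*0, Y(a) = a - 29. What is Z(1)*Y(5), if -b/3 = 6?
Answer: -72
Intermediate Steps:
Y(a) = -29 + a
b = -18 (b = -3*6 = -18)
T(S, u) = 0
Z(n) = 4 - n (Z(n) = (4 - 1*0) - n = (4 + 0) - n = 4 - n)
Z(1)*Y(5) = (4 - 1*1)*(-29 + 5) = (4 - 1)*(-24) = 3*(-24) = -72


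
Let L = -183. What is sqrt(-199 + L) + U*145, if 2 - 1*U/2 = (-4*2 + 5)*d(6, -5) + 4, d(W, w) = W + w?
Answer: 290 + I*sqrt(382) ≈ 290.0 + 19.545*I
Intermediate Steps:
U = 2 (U = 4 - 2*((-4*2 + 5)*(6 - 5) + 4) = 4 - 2*((-8 + 5)*1 + 4) = 4 - 2*(-3*1 + 4) = 4 - 2*(-3 + 4) = 4 - 2*1 = 4 - 2 = 2)
sqrt(-199 + L) + U*145 = sqrt(-199 - 183) + 2*145 = sqrt(-382) + 290 = I*sqrt(382) + 290 = 290 + I*sqrt(382)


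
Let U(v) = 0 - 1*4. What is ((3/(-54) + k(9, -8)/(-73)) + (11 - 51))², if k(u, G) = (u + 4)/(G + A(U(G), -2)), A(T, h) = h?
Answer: 17298562576/10791225 ≈ 1603.0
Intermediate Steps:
U(v) = -4 (U(v) = 0 - 4 = -4)
k(u, G) = (4 + u)/(-2 + G) (k(u, G) = (u + 4)/(G - 2) = (4 + u)/(-2 + G))
((3/(-54) + k(9, -8)/(-73)) + (11 - 51))² = ((3/(-54) + ((4 + 9)/(-2 - 8))/(-73)) + (11 - 51))² = ((3*(-1/54) + (13/(-10))*(-1/73)) - 40)² = ((-1/18 - ⅒*13*(-1/73)) - 40)² = ((-1/18 - 13/10*(-1/73)) - 40)² = ((-1/18 + 13/730) - 40)² = (-124/3285 - 40)² = (-131524/3285)² = 17298562576/10791225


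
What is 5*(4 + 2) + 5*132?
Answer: 690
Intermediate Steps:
5*(4 + 2) + 5*132 = 5*6 + 660 = 30 + 660 = 690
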